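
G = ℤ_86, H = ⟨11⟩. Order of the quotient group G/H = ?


|⟨11⟩| = n / gcd(11, 86) = 86 / 1 = 86
H is normal (ℤ_86 is abelian).
|G/H| = |G| / |H| = 86 / 86 = 1

|G/H| = 1


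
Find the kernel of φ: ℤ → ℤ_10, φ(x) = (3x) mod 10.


Kernel = preimage of identity
ker(φ) = {x ∈ ℤ : 3x ≡ 0 (mod 10)}. gcd(3,10) = 1, so 3x ≡ 0 (mod 10) ⟺ x ≡ 0 (mod 10/1 = 10). Hence ker(φ) = 10ℤ

ker(φ) = 10ℤ


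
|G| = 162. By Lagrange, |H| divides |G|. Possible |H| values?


Lagrange's theorem: |H| divides |G|
|G| = 162
Divisors of 162: 1, 2, 3, 6, 9, 18, 27, 54, 81, 162

Possible subgroup orders: {1, 2, 3, 6, 9, 18, 27, 54, 81, 162}


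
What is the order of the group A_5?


|A_n| = n!/2 (even permutations)
|A_5| = 5!/2 = 120/2 = 60

|A_5| = 60


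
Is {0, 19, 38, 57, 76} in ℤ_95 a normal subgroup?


H = {0, 19, 38, 57, 76} in ℤ_95
ℤ_95 is abelian; every subgroup of an abelian group is normal

Yes, normal subgroup


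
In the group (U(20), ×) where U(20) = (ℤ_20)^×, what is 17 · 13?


Operation: multiplication mod 20
17 · 13 = (a × b) mod 20 with a = 17, b = 13

17 · 13 = 1


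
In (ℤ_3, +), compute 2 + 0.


Operation: addition mod 3
2 + 0 = (a + b) mod 3 with a = 2, b = 0

2 + 0 = 2


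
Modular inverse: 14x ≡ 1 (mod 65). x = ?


Use the extended Euclidean algorithm to write 1 = 14·s + 65·t; then s mod 65 is the inverse.
Euclidean algorithm:
  14 = 0·65 + 14
  65 = 4·14 + 9
  14 = 1·9 + 5
  9 = 1·5 + 4
  5 = 1·4 + 1
  4 = 4·1 + 0
gcd(14,65) = 1
Back-substitution gives: 14·(14) + 65·(-3) = 1
So 14⁻¹ ≡ 14 ≡ 14 (mod 65)
Check: 14 × 14 = 196 ≡ 1 (mod 65) ✓

14⁻¹ ≡ 14 (mod 65)


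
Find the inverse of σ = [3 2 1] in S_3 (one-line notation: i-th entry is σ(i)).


To find σ⁻¹, swap domain and range:
σ(1) = 3 → σ⁻¹(3) = 1
σ(2) = 2 → σ⁻¹(2) = 2
σ(3) = 1 → σ⁻¹(1) = 3

σ⁻¹ = [3 2 1]


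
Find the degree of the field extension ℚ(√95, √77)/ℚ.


[ℚ(√95,√77):ℚ] = [ℚ(√95,√77):ℚ(√95)]·[ℚ(√95):ℚ] = 2·2 = 4

[ℚ(√95, √77)/ℚ] = 4


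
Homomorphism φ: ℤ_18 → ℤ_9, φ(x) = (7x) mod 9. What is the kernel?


Kernel = preimage of identity
ker(φ) = {x ∈ ℤ_18 : 7x ≡ 0 (mod 9)}. Since 9 | 18, φ is well-defined. The kernel is the cyclic subgroup ⟨9⟩ of ℤ_18 (order 2), i.e. {0, 9}

ker(φ) = {0, 9}


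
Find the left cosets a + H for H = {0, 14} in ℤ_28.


H = {0, 14}, |H| = 2
Number of cosets = |G|/|H| = 28/2 = 14
0 + H = {0, 14}
1 + H = {1, 15}
2 + H = {2, 16}
3 + H = {3, 17}
4 + H = {4, 18}
5 + H = {5, 19}
6 + H = {6, 20}
7 + H = {7, 21}
8 + H = {8, 22}
9 + H = {9, 23}
10 + H = {10, 24}
11 + H = {11, 25}
12 + H = {12, 26}
13 + H = {13, 27}

Cosets: 0+H={0,14}; 1+H={1,15}; 2+H={2,16}; 3+H={3,17}; 4+H={4,18}; 5+H={5,19}; 6+H={6,20}; 7+H={7,21}; 8+H={8,22}; 9+H={9,23}; 10+H={10,24}; 11+H={11,25}; 12+H={12,26}; 13+H={13,27}


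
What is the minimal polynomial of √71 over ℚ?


√71 satisfies x² - 71 = 0, irreducible over ℚ since 71 is squarefree

Minimal polynomial: x² - 71


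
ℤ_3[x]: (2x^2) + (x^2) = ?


Add coefficients mod 3:
x^0: 0 + 0 = 0 (mod 3)
x^1: 0 + 0 = 0 (mod 3)
x^2: 2 + 1 = 0 (mod 3)
Result: 0

f + g = 0


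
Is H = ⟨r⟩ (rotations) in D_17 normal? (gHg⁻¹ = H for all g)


H = ⟨r⟩ (rotations) in D_17
The rotation subgroup ⟨r⟩ has index 2 in D_17, so it is normal

Yes, normal subgroup


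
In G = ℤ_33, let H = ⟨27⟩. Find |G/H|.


|⟨27⟩| = n / gcd(27, 33) = 33 / 3 = 11
H is normal (ℤ_33 is abelian).
|G/H| = |G| / |H| = 33 / 11 = 3

|G/H| = 3


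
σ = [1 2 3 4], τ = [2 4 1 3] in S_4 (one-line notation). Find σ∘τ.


σ∘τ: apply τ first, then σ
1 →τ 2 →σ 2
2 →τ 4 →σ 4
3 →τ 1 →σ 1
4 →τ 3 →σ 3

σ∘τ = [2 4 1 3]


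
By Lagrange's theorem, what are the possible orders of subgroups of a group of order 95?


Lagrange's theorem: |H| divides |G|
|G| = 95
Divisors of 95: 1, 5, 19, 95

Possible subgroup orders: {1, 5, 19, 95}


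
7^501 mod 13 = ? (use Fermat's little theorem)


Fermat's little theorem: if p is prime and gcd(a,p)=1, then a^(p-1) ≡ 1 (mod p)
p = 13 is prime, gcd(7,13) = 1
Reduce exponent: 501 mod 12 = 9
So 7^501 ≡ 7^9 (mod 13)
7^9 mod 13 = 8

7^501 ≡ 8 (mod 13)


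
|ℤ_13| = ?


ℤ_n has n elements.

|ℤ_13| = 13


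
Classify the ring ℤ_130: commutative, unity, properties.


ℤ_130 is a commutative ring with unity 1; 130 = 2×65 is composite, so 2·65 ≡ 0 gives zero divisors (not an integral domain)
Commutative: Yes
Integral domain: No
Has unity: Yes

ℤ_130: Commutative=Yes, Unity=Yes


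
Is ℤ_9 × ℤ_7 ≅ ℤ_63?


Comparing ℤ_9 × ℤ_7 and ℤ_63:
gcd(9,7) = 1, so ℤ_9 × ℤ_7 ≅ ℤ_63 (CRT)

Yes, ℤ_9 × ℤ_7 ≅ ℤ_63


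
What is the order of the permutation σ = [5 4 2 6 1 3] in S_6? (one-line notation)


Cycle decomposition: (1 5) (2 4 6 3)
Cycle lengths: 2, 4
Order = lcm(2, 4) = 4

ord(σ) = 4


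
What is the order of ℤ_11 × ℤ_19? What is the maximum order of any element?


|ℤ_11 × ℤ_19| = 11 × 19 = 209
Max element order = lcm(11,19) = 209
Cyclic? Yes (gcd=1)

|ℤ_11×ℤ_19| = 209, max element order = 209


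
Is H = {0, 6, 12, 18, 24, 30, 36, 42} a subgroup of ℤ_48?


Subgroup test for H = {0, 6, 12, 18, 24, 30, 36, 42} in (ℤ_48, +):
(1) 0 ∈ H? Yes
(2) Closure: for all a,b ∈ H, (a+b) mod 48 ∈ H? Yes
(3) Inverses: for all a ∈ H, -a mod 48 ∈ H? Yes

Yes, H is a subgroup of ℤ_48


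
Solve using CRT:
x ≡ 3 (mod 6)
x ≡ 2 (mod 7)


m₁ = 6, m₂ = 7, gcd = 1, so CRT applies. M = m₁·m₂ = 42
Let M₁ = M/m₁ = 7, M₂ = M/m₂ = 6
Find y₁ ≡ M₁⁻¹ (mod m₁): 7⁻¹ ≡ 1 (mod 6)
Find y₂ ≡ M₂⁻¹ (mod m₂): 6⁻¹ ≡ 6 (mod 7)
x = a₁·M₁·y₁ + a₂·M₂·y₂ = 3·7·1 + 2·6·6 = 93
Reduce mod 42: x ≡ 9
Check: 9 mod 6 = 3 ✓, 9 mod 7 = 2 ✓

x ≡ 9 (mod 42)


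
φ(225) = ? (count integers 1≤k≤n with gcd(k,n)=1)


Factor n: 225 = 3^2 × 5^2
φ(n) = n · ∏(1 - 1/p) over distinct primes p | n
φ(225) = 225 · (1 - 1/3) · (1 - 1/5) = 120

φ(225) = 120


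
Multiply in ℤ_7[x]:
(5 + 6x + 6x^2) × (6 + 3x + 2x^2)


Expand and collect like terms; reduce coefficients mod 7:
x^0: 5·6 = 30 ≡ 2 (mod 7)
x^1: 5·3 + 6·6 = 51 ≡ 2 (mod 7)
x^2: 5·2 + 6·3 + 6·6 = 64 ≡ 1 (mod 7)
x^3: 6·2 + 6·3 = 30 ≡ 2 (mod 7)
x^4: 6·2 = 12 ≡ 5 (mod 7)
Result: 2 + 2x + x^2 + 2x^3 + 5x^4

f · g = 2 + 2x + x^2 + 2x^3 + 5x^4


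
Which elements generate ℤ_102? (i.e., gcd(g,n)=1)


g generates ℤ_n iff gcd(g,n) = 1
Prime factors of 102: 2, 3, 17
Generators are g ∈ {1,...,101} not divisible by any of these primes.
Generators: {1, 5, 7, 11, 13, 19, 23, 25, 29, 31, 35, 37, 41, 43, 47, 49, 53, 55, 59, 61, 65, 67, 71, 73, 77, 79, 83, 89, 91, 95, 97, 101}
Number of generators = φ(102) = 32

Generators of ℤ_102 = {1, 5, 7, 11, 13, 19, 23, 25, 29, 31, 35, 37, 41, 43, 47, 49, 53, 55, 59, 61, 65, 67, 71, 73, 77, 79, 83, 89, 91, 95, 97, 101}


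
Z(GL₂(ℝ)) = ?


Z(G) = {g ∈ G | gx = xg for all x ∈ G}
Only scalar multiples of the identity commute with all invertible matrices

Z(GL₂(ℝ)) = {aI : a ∈ ℝ, a ≠ 0}


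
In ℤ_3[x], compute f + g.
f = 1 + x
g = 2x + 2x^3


Add coefficients mod 3:
x^0: 1 + 0 = 1 (mod 3)
x^1: 1 + 2 = 0 (mod 3)
x^2: 0 + 0 = 0 (mod 3)
x^3: 0 + 2 = 2 (mod 3)
Result: 1 + 2x^3

f + g = 1 + 2x^3


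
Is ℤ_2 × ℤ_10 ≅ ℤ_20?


Comparing ℤ_2 × ℤ_10 and ℤ_20:
gcd(2,10) = 2 ≠ 1. Max element order in ℤ_2×ℤ_10 is lcm(2,10) = 10 < 20, so it has no element of order 20

No, ℤ_2 × ℤ_10 ≇ ℤ_20


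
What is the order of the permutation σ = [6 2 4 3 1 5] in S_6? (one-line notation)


Cycle decomposition: (1 6 5) (3 4)
Cycle lengths: 3, 2
Order = lcm(3, 2) = 6

ord(σ) = 6


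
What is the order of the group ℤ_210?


ℤ_n has n elements.

|ℤ_210| = 210


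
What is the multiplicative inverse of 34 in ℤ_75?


Use the extended Euclidean algorithm to write 1 = 34·s + 75·t; then s mod 75 is the inverse.
Euclidean algorithm:
  34 = 0·75 + 34
  75 = 2·34 + 7
  34 = 4·7 + 6
  7 = 1·6 + 1
  6 = 6·1 + 0
gcd(34,75) = 1
Back-substitution gives: 34·(-11) + 75·(5) = 1
So 34⁻¹ ≡ -11 ≡ 64 (mod 75)
Check: 34 × 64 = 2176 ≡ 1 (mod 75) ✓

34⁻¹ ≡ 64 (mod 75)


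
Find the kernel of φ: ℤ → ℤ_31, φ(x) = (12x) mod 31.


Kernel = preimage of identity
ker(φ) = {x ∈ ℤ : 12x ≡ 0 (mod 31)}. gcd(12,31) = 1, so 12x ≡ 0 (mod 31) ⟺ x ≡ 0 (mod 31/1 = 31). Hence ker(φ) = 31ℤ

ker(φ) = 31ℤ


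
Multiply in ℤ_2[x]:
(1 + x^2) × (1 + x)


Expand and collect like terms; reduce coefficients mod 2:
x^0: 1·1 = 1 ≡ 1 (mod 2)
x^1: 1·1 + 0·1 = 1 ≡ 1 (mod 2)
x^2: 0·1 + 1·1 = 1 ≡ 1 (mod 2)
x^3: 1·1 = 1 ≡ 1 (mod 2)
Result: 1 + x + x^2 + x^3

f · g = 1 + x + x^2 + x^3


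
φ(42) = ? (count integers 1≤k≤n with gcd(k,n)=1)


Factor n: 42 = 2 × 3 × 7
φ(n) = n · ∏(1 - 1/p) over distinct primes p | n
φ(42) = 42 · (1 - 1/2) · (1 - 1/3) · (1 - 1/7) = 12

φ(42) = 12


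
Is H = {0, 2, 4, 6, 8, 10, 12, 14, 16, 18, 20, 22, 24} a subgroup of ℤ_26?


Subgroup test for H = {0, 2, 4, 6, 8, 10, 12, 14, 16, 18, 20, 22, 24} in (ℤ_26, +):
(1) 0 ∈ H? Yes
(2) Closure: for all a,b ∈ H, (a+b) mod 26 ∈ H? Yes
(3) Inverses: for all a ∈ H, -a mod 26 ∈ H? Yes

Yes, H is a subgroup of ℤ_26


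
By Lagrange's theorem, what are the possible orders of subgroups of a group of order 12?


Lagrange's theorem: |H| divides |G|
|G| = 12
Divisors of 12: 1, 2, 3, 4, 6, 12

Possible subgroup orders: {1, 2, 3, 4, 6, 12}


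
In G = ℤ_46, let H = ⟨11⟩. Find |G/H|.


|⟨11⟩| = n / gcd(11, 46) = 46 / 1 = 46
H is normal (ℤ_46 is abelian).
|G/H| = |G| / |H| = 46 / 46 = 1

|G/H| = 1


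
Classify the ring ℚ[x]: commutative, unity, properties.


Polynomial ring over ℚ (an integral domain) is a commutative integral domain with unity 1
Commutative: Yes
Integral domain: Yes
Has unity: Yes

ℚ[x]: Commutative=Yes, Unity=Yes


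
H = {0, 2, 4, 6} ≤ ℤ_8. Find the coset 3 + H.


3 + H = {3 + h (mod 8) : h ∈ H}
3+0=3, 3+2=5, 3+4=7, 3+6=1
3 + H = {1, 3, 5, 7} = 1 + H

3 + H = {1, 3, 5, 7}


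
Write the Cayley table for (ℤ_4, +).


Elements: {0, 1, 2, 3}
Operation: addition mod 4
Entry (a, b) = (a + b) mod 4

Cayley table:
  | 0 | 1 | 2 | 3
0 | 0 | 1 | 2 | 3
1 | 1 | 2 | 3 | 0
2 | 2 | 3 | 0 | 1
3 | 3 | 0 | 1 | 2


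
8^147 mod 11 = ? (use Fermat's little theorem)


Fermat's little theorem: if p is prime and gcd(a,p)=1, then a^(p-1) ≡ 1 (mod p)
p = 11 is prime, gcd(8,11) = 1
Reduce exponent: 147 mod 10 = 7
So 8^147 ≡ 8^7 (mod 11)
8^7 mod 11 = 2

8^147 ≡ 2 (mod 11)


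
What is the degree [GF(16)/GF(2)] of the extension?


GF(16) = GF(2^4), so the extension degree is 4

[GF(16)/GF(2)] = 4


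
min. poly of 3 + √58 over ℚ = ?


Let α = 3 + √58. Then α - 3 = √58, so (α - 3)² = 58, giving α² - 6α - 49 = 0. Degree 2 and α ∉ ℚ, so this is the minimal polynomial.

Minimal polynomial: x² - 6x - 49


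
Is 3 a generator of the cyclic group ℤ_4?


g generates ℤ_n iff gcd(g, n) = 1
gcd(3, 4) = 1
Since gcd = 1, 3 is a generator.

Yes, 3 generates ℤ_4


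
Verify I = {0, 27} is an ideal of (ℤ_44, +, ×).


Check ideal conditions for I = {0, 27} in ℤ_44:
(1) I is an additive subgroup? No
(2) For r ∈ ℤ_44 and a ∈ I: r·a ∈ I? No  [counterexample: r=2, a=27, r·a mod 44 = 10 ∉ I]

No, I is not an ideal of ℤ_44


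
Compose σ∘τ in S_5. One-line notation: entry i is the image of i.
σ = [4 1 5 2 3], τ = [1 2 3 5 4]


σ∘τ: apply τ first, then σ
1 →τ 1 →σ 4
2 →τ 2 →σ 1
3 →τ 3 →σ 5
4 →τ 5 →σ 3
5 →τ 4 →σ 2

σ∘τ = [4 1 5 3 2]


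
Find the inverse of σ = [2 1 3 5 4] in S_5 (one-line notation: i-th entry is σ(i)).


To find σ⁻¹, swap domain and range:
σ(1) = 2 → σ⁻¹(2) = 1
σ(2) = 1 → σ⁻¹(1) = 2
σ(3) = 3 → σ⁻¹(3) = 3
σ(4) = 5 → σ⁻¹(5) = 4
σ(5) = 4 → σ⁻¹(4) = 5

σ⁻¹ = [2 1 3 5 4]


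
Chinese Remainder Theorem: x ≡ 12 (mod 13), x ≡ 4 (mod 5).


m₁ = 13, m₂ = 5, gcd = 1, so CRT applies. M = m₁·m₂ = 65
Let M₁ = M/m₁ = 5, M₂ = M/m₂ = 13
Find y₁ ≡ M₁⁻¹ (mod m₁): 5⁻¹ ≡ 8 (mod 13)
Find y₂ ≡ M₂⁻¹ (mod m₂): 13⁻¹ ≡ 2 (mod 5)
x = a₁·M₁·y₁ + a₂·M₂·y₂ = 12·5·8 + 4·13·2 = 584
Reduce mod 65: x ≡ 64
Check: 64 mod 13 = 12 ✓, 64 mod 5 = 4 ✓

x ≡ 64 (mod 65)


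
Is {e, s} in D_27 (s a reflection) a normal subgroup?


H = {e, s} in D_27 (s a reflection)
r·s·r⁻¹ = sr⁻² ≠ s for n ≥ 3, so {e, s} is not closed under conjugation

No, not a normal subgroup


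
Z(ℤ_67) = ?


Z(G) = {g ∈ G | gx = xg for all x ∈ G}
ℤ_67 is abelian, so Z(G) = G

Z(ℤ_67) = ℤ_67


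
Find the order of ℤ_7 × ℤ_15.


|A × B| = |A| · |B|
|ℤ_7 × ℤ_15| = 7 × 15 = 105

|ℤ_7 × ℤ_15| = 105


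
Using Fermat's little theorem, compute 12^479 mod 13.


Fermat's little theorem: if p is prime and gcd(a,p)=1, then a^(p-1) ≡ 1 (mod p)
p = 13 is prime, gcd(12,13) = 1
Reduce exponent: 479 mod 12 = 11
So 12^479 ≡ 12^11 (mod 13)
12^11 mod 13 = 12

12^479 ≡ 12 (mod 13)


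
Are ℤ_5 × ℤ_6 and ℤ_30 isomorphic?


Comparing ℤ_5 × ℤ_6 and ℤ_30:
gcd(5,6) = 1, so ℤ_5 × ℤ_6 ≅ ℤ_30 (CRT)

Yes, ℤ_5 × ℤ_6 ≅ ℤ_30


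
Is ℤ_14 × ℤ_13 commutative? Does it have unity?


Direct product ring; commutative with unity (1,1); but (1,0)·(0,1) = (0,0) gives zero divisors, so not an integral domain
Commutative: Yes
Integral domain: No
Has unity: Yes

ℤ_14 × ℤ_13: Commutative=Yes, Unity=Yes


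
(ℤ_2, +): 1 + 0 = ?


Operation: addition mod 2
1 + 0 = (a + b) mod 2 with a = 1, b = 0

1 + 0 = 1


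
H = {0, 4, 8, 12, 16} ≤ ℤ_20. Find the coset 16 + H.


16 + H = {16 + h (mod 20) : h ∈ H}
16+0=16, 16+4=0, 16+8=4, 16+12=8, 16+16=12
16 + H = {0, 4, 8, 12, 16} = 0 + H

16 + H = {0, 4, 8, 12, 16}


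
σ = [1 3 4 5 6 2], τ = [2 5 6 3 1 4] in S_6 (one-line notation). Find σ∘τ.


σ∘τ: apply τ first, then σ
1 →τ 2 →σ 3
2 →τ 5 →σ 6
3 →τ 6 →σ 2
4 →τ 3 →σ 4
5 →τ 1 →σ 1
6 →τ 4 →σ 5

σ∘τ = [3 6 2 4 1 5]


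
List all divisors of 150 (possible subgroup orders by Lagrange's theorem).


Lagrange's theorem: |H| divides |G|
|G| = 150
Divisors of 150: 1, 2, 3, 5, 6, 10, 15, 25, 30, 50, 75, 150

Possible subgroup orders: {1, 2, 3, 5, 6, 10, 15, 25, 30, 50, 75, 150}


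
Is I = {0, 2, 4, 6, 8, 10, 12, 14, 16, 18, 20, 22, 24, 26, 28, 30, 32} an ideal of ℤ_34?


Check ideal conditions for I = {0, 2, 4, 6, 8, 10, 12, 14, 16, 18, 20, 22, 24, 26, 28, 30, 32} in ℤ_34:
(1) I is an additive subgroup? Yes
(2) For r ∈ ℤ_34 and a ∈ I: r·a ∈ I? Yes

Yes, I is an ideal of ℤ_34


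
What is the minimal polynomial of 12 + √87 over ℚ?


Let α = 12 + √87. Then α - 12 = √87, so (α - 12)² = 87, giving α² - 24α + 57 = 0. Degree 2 and α ∉ ℚ, so this is the minimal polynomial.

Minimal polynomial: x² - 24x + 57


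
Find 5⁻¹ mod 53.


Use the extended Euclidean algorithm to write 1 = 5·s + 53·t; then s mod 53 is the inverse.
Euclidean algorithm:
  5 = 0·53 + 5
  53 = 10·5 + 3
  5 = 1·3 + 2
  3 = 1·2 + 1
  2 = 2·1 + 0
gcd(5,53) = 1
Back-substitution gives: 5·(-21) + 53·(2) = 1
So 5⁻¹ ≡ -21 ≡ 32 (mod 53)
Check: 5 × 32 = 160 ≡ 1 (mod 53) ✓

5⁻¹ ≡ 32 (mod 53)


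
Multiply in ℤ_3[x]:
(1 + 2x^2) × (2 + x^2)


Expand and collect like terms; reduce coefficients mod 3:
x^0: 1·2 = 2 ≡ 2 (mod 3)
x^1: 1·0 + 0·2 = 0 ≡ 0 (mod 3)
x^2: 1·1 + 0·0 + 2·2 = 5 ≡ 2 (mod 3)
x^3: 0·1 + 2·0 = 0 ≡ 0 (mod 3)
x^4: 2·1 = 2 ≡ 2 (mod 3)
Result: 2 + 2x^2 + 2x^4

f · g = 2 + 2x^2 + 2x^4


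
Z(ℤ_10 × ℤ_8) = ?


Z(G) = {g ∈ G | gx = xg for all x ∈ G}
Direct product of abelian groups is abelian, so Z(G) = G

Z(ℤ_10 × ℤ_8) = ℤ_10 × ℤ_8


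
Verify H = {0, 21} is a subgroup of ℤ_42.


Subgroup test for H = {0, 21} in (ℤ_42, +):
(1) 0 ∈ H? Yes
(2) Closure: for all a,b ∈ H, (a+b) mod 42 ∈ H? Yes
(3) Inverses: for all a ∈ H, -a mod 42 ∈ H? Yes

Yes, H is a subgroup of ℤ_42


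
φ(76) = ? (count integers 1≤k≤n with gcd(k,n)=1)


Factor n: 76 = 2^2 × 19
φ(n) = n · ∏(1 - 1/p) over distinct primes p | n
φ(76) = 76 · (1 - 1/2) · (1 - 1/19) = 36

φ(76) = 36


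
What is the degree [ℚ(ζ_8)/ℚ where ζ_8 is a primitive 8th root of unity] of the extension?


[ℚ(ζ_n):ℚ] = deg Φ_n(x) = φ(n). Here φ(8) = 4

[ℚ(ζ_8)/ℚ where ζ_8 is a primitive 8th root of unity] = 4


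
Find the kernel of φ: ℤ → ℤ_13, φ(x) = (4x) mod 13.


Kernel = preimage of identity
ker(φ) = {x ∈ ℤ : 4x ≡ 0 (mod 13)}. gcd(4,13) = 1, so 4x ≡ 0 (mod 13) ⟺ x ≡ 0 (mod 13/1 = 13). Hence ker(φ) = 13ℤ

ker(φ) = 13ℤ


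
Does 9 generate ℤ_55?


g generates ℤ_n iff gcd(g, n) = 1
gcd(9, 55) = 1
Since gcd = 1, 9 is a generator.

Yes, 9 generates ℤ_55


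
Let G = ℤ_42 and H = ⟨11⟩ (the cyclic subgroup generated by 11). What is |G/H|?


|⟨11⟩| = n / gcd(11, 42) = 42 / 1 = 42
H is normal (ℤ_42 is abelian).
|G/H| = |G| / |H| = 42 / 42 = 1

|G/H| = 1


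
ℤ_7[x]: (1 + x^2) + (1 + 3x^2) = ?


Add coefficients mod 7:
x^0: 1 + 1 = 2 (mod 7)
x^1: 0 + 0 = 0 (mod 7)
x^2: 1 + 3 = 4 (mod 7)
Result: 2 + 4x^2

f + g = 2 + 4x^2


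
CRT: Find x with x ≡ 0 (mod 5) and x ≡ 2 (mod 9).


m₁ = 5, m₂ = 9, gcd = 1, so CRT applies. M = m₁·m₂ = 45
Let M₁ = M/m₁ = 9, M₂ = M/m₂ = 5
Find y₁ ≡ M₁⁻¹ (mod m₁): 9⁻¹ ≡ 4 (mod 5)
Find y₂ ≡ M₂⁻¹ (mod m₂): 5⁻¹ ≡ 2 (mod 9)
x = a₁·M₁·y₁ + a₂·M₂·y₂ = 0·9·4 + 2·5·2 = 20
Reduce mod 45: x ≡ 20
Check: 20 mod 5 = 0 ✓, 20 mod 9 = 2 ✓

x ≡ 20 (mod 45)


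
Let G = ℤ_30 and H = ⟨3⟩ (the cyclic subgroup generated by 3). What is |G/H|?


|⟨3⟩| = n / gcd(3, 30) = 30 / 3 = 10
H is normal (ℤ_30 is abelian).
|G/H| = |G| / |H| = 30 / 10 = 3

|G/H| = 3


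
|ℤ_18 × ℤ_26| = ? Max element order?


|ℤ_18 × ℤ_26| = 18 × 26 = 468
Max element order = lcm(18,26) = 234
Cyclic? No (gcd=2)

|ℤ_18×ℤ_26| = 468, max element order = 234


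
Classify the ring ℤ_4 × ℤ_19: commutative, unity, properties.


Direct product ring; commutative with unity (1,1); but (1,0)·(0,1) = (0,0) gives zero divisors, so not an integral domain
Commutative: Yes
Integral domain: No
Has unity: Yes

ℤ_4 × ℤ_19: Commutative=Yes, Unity=Yes


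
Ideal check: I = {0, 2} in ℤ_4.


Check ideal conditions for I = {0, 2} in ℤ_4:
(1) I is an additive subgroup? Yes
(2) For r ∈ ℤ_4 and a ∈ I: r·a ∈ I? Yes

Yes, I is an ideal of ℤ_4


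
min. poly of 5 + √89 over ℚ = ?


Let α = 5 + √89. Then α - 5 = √89, so (α - 5)² = 89, giving α² - 10α - 64 = 0. Degree 2 and α ∉ ℚ, so this is the minimal polynomial.

Minimal polynomial: x² - 10x - 64


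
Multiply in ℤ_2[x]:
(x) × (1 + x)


Expand and collect like terms; reduce coefficients mod 2:
x^0: 0·1 = 0 ≡ 0 (mod 2)
x^1: 0·1 + 1·1 = 1 ≡ 1 (mod 2)
x^2: 1·1 = 1 ≡ 1 (mod 2)
Result: x + x^2

f · g = x + x^2


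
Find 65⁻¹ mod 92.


Use the extended Euclidean algorithm to write 1 = 65·s + 92·t; then s mod 92 is the inverse.
Euclidean algorithm:
  65 = 0·92 + 65
  92 = 1·65 + 27
  65 = 2·27 + 11
  27 = 2·11 + 5
  11 = 2·5 + 1
  5 = 5·1 + 0
gcd(65,92) = 1
Back-substitution gives: 65·(17) + 92·(-12) = 1
So 65⁻¹ ≡ 17 ≡ 17 (mod 92)
Check: 65 × 17 = 1105 ≡ 1 (mod 92) ✓

65⁻¹ ≡ 17 (mod 92)


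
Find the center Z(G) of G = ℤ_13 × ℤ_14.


Z(G) = {g ∈ G | gx = xg for all x ∈ G}
Direct product of abelian groups is abelian, so Z(G) = G

Z(ℤ_13 × ℤ_14) = ℤ_13 × ℤ_14


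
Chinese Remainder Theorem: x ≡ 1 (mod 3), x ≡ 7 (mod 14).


m₁ = 3, m₂ = 14, gcd = 1, so CRT applies. M = m₁·m₂ = 42
Let M₁ = M/m₁ = 14, M₂ = M/m₂ = 3
Find y₁ ≡ M₁⁻¹ (mod m₁): 14⁻¹ ≡ 2 (mod 3)
Find y₂ ≡ M₂⁻¹ (mod m₂): 3⁻¹ ≡ 5 (mod 14)
x = a₁·M₁·y₁ + a₂·M₂·y₂ = 1·14·2 + 7·3·5 = 133
Reduce mod 42: x ≡ 7
Check: 7 mod 3 = 1 ✓, 7 mod 14 = 7 ✓

x ≡ 7 (mod 42)


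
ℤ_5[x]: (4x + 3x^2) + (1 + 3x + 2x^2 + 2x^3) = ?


Add coefficients mod 5:
x^0: 0 + 1 = 1 (mod 5)
x^1: 4 + 3 = 2 (mod 5)
x^2: 3 + 2 = 0 (mod 5)
x^3: 0 + 2 = 2 (mod 5)
Result: 1 + 2x + 2x^3

f + g = 1 + 2x + 2x^3


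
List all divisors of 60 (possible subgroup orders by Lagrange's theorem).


Lagrange's theorem: |H| divides |G|
|G| = 60
Divisors of 60: 1, 2, 3, 4, 5, 6, 10, 12, 15, 20, 30, 60

Possible subgroup orders: {1, 2, 3, 4, 5, 6, 10, 12, 15, 20, 30, 60}


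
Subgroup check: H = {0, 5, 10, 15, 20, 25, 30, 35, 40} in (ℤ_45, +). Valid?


Subgroup test for H = {0, 5, 10, 15, 20, 25, 30, 35, 40} in (ℤ_45, +):
(1) 0 ∈ H? Yes
(2) Closure: for all a,b ∈ H, (a+b) mod 45 ∈ H? Yes
(3) Inverses: for all a ∈ H, -a mod 45 ∈ H? Yes

Yes, H is a subgroup of ℤ_45


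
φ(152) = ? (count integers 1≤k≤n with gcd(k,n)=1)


Factor n: 152 = 2^3 × 19
φ(n) = n · ∏(1 - 1/p) over distinct primes p | n
φ(152) = 152 · (1 - 1/2) · (1 - 1/19) = 72

φ(152) = 72


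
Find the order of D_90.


|D_n| = 2n (n rotations and n reflections)
|D_90| = 2×90 = 180

|D_90| = 180


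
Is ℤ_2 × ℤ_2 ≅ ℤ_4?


Comparing ℤ_2 × ℤ_2 and ℤ_4:
gcd(2,2) = 2 ≠ 1. Max element order in ℤ_2×ℤ_2 is lcm(2,2) = 2 < 4, so it has no element of order 4

No, ℤ_2 × ℤ_2 ≇ ℤ_4


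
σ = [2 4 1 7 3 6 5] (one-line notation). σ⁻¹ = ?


To find σ⁻¹, swap domain and range:
σ(1) = 2 → σ⁻¹(2) = 1
σ(2) = 4 → σ⁻¹(4) = 2
σ(3) = 1 → σ⁻¹(1) = 3
σ(4) = 7 → σ⁻¹(7) = 4
σ(5) = 3 → σ⁻¹(3) = 5
σ(6) = 6 → σ⁻¹(6) = 6
σ(7) = 5 → σ⁻¹(5) = 7

σ⁻¹ = [3 1 5 2 7 6 4]


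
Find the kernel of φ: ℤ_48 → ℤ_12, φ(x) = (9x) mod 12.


Kernel = preimage of identity
ker(φ) = {x ∈ ℤ_48 : 9x ≡ 0 (mod 12)}. Since 12 | 48, φ is well-defined. The kernel is the cyclic subgroup ⟨4⟩ of ℤ_48 (order 12), i.e. {0, 4, 8, 12, 16, 20, 24, 28, 32, 36, 40, 44}

ker(φ) = {0, 4, 8, 12, 16, 20, 24, 28, 32, 36, 40, 44}


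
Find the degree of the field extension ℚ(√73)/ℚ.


√73 has minimal polynomial x² - 73 (irreducible over ℚ since 73 is squarefree)

[ℚ(√73)/ℚ] = 2


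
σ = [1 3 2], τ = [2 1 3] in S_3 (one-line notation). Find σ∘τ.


σ∘τ: apply τ first, then σ
1 →τ 2 →σ 3
2 →τ 1 →σ 1
3 →τ 3 →σ 2

σ∘τ = [3 1 2]


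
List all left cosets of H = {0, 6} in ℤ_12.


H = {0, 6}, |H| = 2
Number of cosets = |G|/|H| = 12/2 = 6
0 + H = {0, 6}
1 + H = {1, 7}
2 + H = {2, 8}
3 + H = {3, 9}
4 + H = {4, 10}
5 + H = {5, 11}

Cosets: 0+H={0,6}; 1+H={1,7}; 2+H={2,8}; 3+H={3,9}; 4+H={4,10}; 5+H={5,11}


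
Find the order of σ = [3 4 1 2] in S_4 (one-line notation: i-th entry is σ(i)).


Cycle decomposition: (1 3) (2 4)
Cycle lengths: 2, 2
Order = lcm(2, 2) = 2

ord(σ) = 2


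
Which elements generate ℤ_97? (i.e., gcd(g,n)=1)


g generates ℤ_n iff gcd(g,n) = 1
Prime factors of 97: 97
Generators are g ∈ {1,...,96} not divisible by any of these primes.
Generators: {1, 2, 3, 4, 5, 6, 7, 8, 9, 10, 11, 12, 13, 14, 15, 16, 17, 18, 19, 20, 21, 22, 23, 24, 25, 26, 27, 28, 29, 30, 31, 32, 33, 34, 35, 36, 37, 38, 39, 40, 41, 42, 43, 44, 45, 46, 47, 48, 49, 50, 51, 52, 53, 54, 55, 56, 57, 58, 59, 60, 61, 62, 63, 64, 65, 66, 67, 68, 69, 70, 71, 72, 73, 74, 75, 76, 77, 78, 79, 80, 81, 82, 83, 84, 85, 86, 87, 88, 89, 90, 91, 92, 93, 94, 95, 96}
Number of generators = φ(97) = 96

Generators of ℤ_97 = {1, 2, 3, 4, 5, 6, 7, 8, 9, 10, 11, 12, 13, 14, 15, 16, 17, 18, 19, 20, 21, 22, 23, 24, 25, 26, 27, 28, 29, 30, 31, 32, 33, 34, 35, 36, 37, 38, 39, 40, 41, 42, 43, 44, 45, 46, 47, 48, 49, 50, 51, 52, 53, 54, 55, 56, 57, 58, 59, 60, 61, 62, 63, 64, 65, 66, 67, 68, 69, 70, 71, 72, 73, 74, 75, 76, 77, 78, 79, 80, 81, 82, 83, 84, 85, 86, 87, 88, 89, 90, 91, 92, 93, 94, 95, 96}


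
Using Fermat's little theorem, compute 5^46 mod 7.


Fermat's little theorem: if p is prime and gcd(a,p)=1, then a^(p-1) ≡ 1 (mod p)
p = 7 is prime, gcd(5,7) = 1
Reduce exponent: 46 mod 6 = 4
So 5^46 ≡ 5^4 (mod 7)
5^4 mod 7 = 2

5^46 ≡ 2 (mod 7)


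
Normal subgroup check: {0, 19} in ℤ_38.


H = {0, 19} in ℤ_38
ℤ_38 is abelian; every subgroup of an abelian group is normal

Yes, normal subgroup


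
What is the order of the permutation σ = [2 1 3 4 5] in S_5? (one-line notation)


Cycle decomposition: (1 2)
Cycle lengths: 2
Order = lcm(2) = 2

ord(σ) = 2


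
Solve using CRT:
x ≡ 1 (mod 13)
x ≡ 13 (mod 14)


m₁ = 13, m₂ = 14, gcd = 1, so CRT applies. M = m₁·m₂ = 182
Let M₁ = M/m₁ = 14, M₂ = M/m₂ = 13
Find y₁ ≡ M₁⁻¹ (mod m₁): 14⁻¹ ≡ 1 (mod 13)
Find y₂ ≡ M₂⁻¹ (mod m₂): 13⁻¹ ≡ 13 (mod 14)
x = a₁·M₁·y₁ + a₂·M₂·y₂ = 1·14·1 + 13·13·13 = 2211
Reduce mod 182: x ≡ 27
Check: 27 mod 13 = 1 ✓, 27 mod 14 = 13 ✓

x ≡ 27 (mod 182)


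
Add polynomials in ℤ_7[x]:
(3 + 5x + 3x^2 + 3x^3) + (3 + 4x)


Add coefficients mod 7:
x^0: 3 + 3 = 6 (mod 7)
x^1: 5 + 4 = 2 (mod 7)
x^2: 3 + 0 = 3 (mod 7)
x^3: 3 + 0 = 3 (mod 7)
Result: 6 + 2x + 3x^2 + 3x^3

f + g = 6 + 2x + 3x^2 + 3x^3


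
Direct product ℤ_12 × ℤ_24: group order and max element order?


|ℤ_12 × ℤ_24| = 12 × 24 = 288
Max element order = lcm(12,24) = 24
Cyclic? No (gcd=12)

|ℤ_12×ℤ_24| = 288, max element order = 24


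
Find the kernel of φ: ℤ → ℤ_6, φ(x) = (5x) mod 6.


Kernel = preimage of identity
ker(φ) = {x ∈ ℤ : 5x ≡ 0 (mod 6)}. gcd(5,6) = 1, so 5x ≡ 0 (mod 6) ⟺ x ≡ 0 (mod 6/1 = 6). Hence ker(φ) = 6ℤ

ker(φ) = 6ℤ


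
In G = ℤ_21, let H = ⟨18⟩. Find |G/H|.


|⟨18⟩| = n / gcd(18, 21) = 21 / 3 = 7
H is normal (ℤ_21 is abelian).
|G/H| = |G| / |H| = 21 / 7 = 3

|G/H| = 3


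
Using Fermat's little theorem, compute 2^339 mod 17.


Fermat's little theorem: if p is prime and gcd(a,p)=1, then a^(p-1) ≡ 1 (mod p)
p = 17 is prime, gcd(2,17) = 1
Reduce exponent: 339 mod 16 = 3
So 2^339 ≡ 2^3 (mod 17)
2^3 mod 17 = 8

2^339 ≡ 8 (mod 17)


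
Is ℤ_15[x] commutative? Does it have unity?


ℤ_15 has zero divisors (3·5 ≡ 0), and these lift to constant zero divisors in ℤ_15[x]; so not an integral domain
Commutative: Yes
Integral domain: No
Has unity: Yes

ℤ_15[x]: Commutative=Yes, Unity=Yes


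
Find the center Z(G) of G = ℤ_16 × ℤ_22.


Z(G) = {g ∈ G | gx = xg for all x ∈ G}
Direct product of abelian groups is abelian, so Z(G) = G

Z(ℤ_16 × ℤ_22) = ℤ_16 × ℤ_22


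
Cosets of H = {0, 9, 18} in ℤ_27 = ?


H = {0, 9, 18}, |H| = 3
Number of cosets = |G|/|H| = 27/3 = 9
0 + H = {0, 9, 18}
1 + H = {1, 10, 19}
2 + H = {2, 11, 20}
3 + H = {3, 12, 21}
4 + H = {4, 13, 22}
5 + H = {5, 14, 23}
6 + H = {6, 15, 24}
7 + H = {7, 16, 25}
8 + H = {8, 17, 26}

Cosets: 0+H={0,9,18}; 1+H={1,10,19}; 2+H={2,11,20}; 3+H={3,12,21}; 4+H={4,13,22}; 5+H={5,14,23}; 6+H={6,15,24}; 7+H={7,16,25}; 8+H={8,17,26}


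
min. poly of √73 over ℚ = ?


√73 satisfies x² - 73 = 0, irreducible over ℚ since 73 is squarefree

Minimal polynomial: x² - 73


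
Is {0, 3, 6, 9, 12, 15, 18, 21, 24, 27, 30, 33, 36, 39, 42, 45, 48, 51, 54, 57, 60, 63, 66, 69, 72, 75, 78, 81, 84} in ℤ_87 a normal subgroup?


H = {0, 3, 6, 9, 12, 15, 18, 21, 24, 27, 30, 33, 36, 39, 42, 45, 48, 51, 54, 57, 60, 63, 66, 69, 72, 75, 78, 81, 84} in ℤ_87
ℤ_87 is abelian; every subgroup of an abelian group is normal

Yes, normal subgroup


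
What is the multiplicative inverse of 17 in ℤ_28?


Use the extended Euclidean algorithm to write 1 = 17·s + 28·t; then s mod 28 is the inverse.
Euclidean algorithm:
  17 = 0·28 + 17
  28 = 1·17 + 11
  17 = 1·11 + 6
  11 = 1·6 + 5
  6 = 1·5 + 1
  5 = 5·1 + 0
gcd(17,28) = 1
Back-substitution gives: 17·(5) + 28·(-3) = 1
So 17⁻¹ ≡ 5 ≡ 5 (mod 28)
Check: 17 × 5 = 85 ≡ 1 (mod 28) ✓

17⁻¹ ≡ 5 (mod 28)


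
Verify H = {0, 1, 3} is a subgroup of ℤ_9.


Subgroup test for H = {0, 1, 3} in (ℤ_9, +):
(1) 0 ∈ H? Yes
(2) Closure: for all a,b ∈ H, (a+b) mod 9 ∈ H? No  [counterexample: 1 + 1 = 2 ∉ H]
(3) Inverses: for all a ∈ H, -a mod 9 ∈ H? No

No, H is not a subgroup of ℤ_9


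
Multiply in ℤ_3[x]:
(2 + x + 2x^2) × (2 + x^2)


Expand and collect like terms; reduce coefficients mod 3:
x^0: 2·2 = 4 ≡ 1 (mod 3)
x^1: 2·0 + 1·2 = 2 ≡ 2 (mod 3)
x^2: 2·1 + 1·0 + 2·2 = 6 ≡ 0 (mod 3)
x^3: 1·1 + 2·0 = 1 ≡ 1 (mod 3)
x^4: 2·1 = 2 ≡ 2 (mod 3)
Result: 1 + 2x + x^3 + 2x^4

f · g = 1 + 2x + x^3 + 2x^4


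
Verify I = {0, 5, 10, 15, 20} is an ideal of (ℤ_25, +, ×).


Check ideal conditions for I = {0, 5, 10, 15, 20} in ℤ_25:
(1) I is an additive subgroup? Yes
(2) For r ∈ ℤ_25 and a ∈ I: r·a ∈ I? Yes

Yes, I is an ideal of ℤ_25


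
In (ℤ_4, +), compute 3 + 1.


Operation: addition mod 4
3 + 1 = (a + b) mod 4 with a = 3, b = 1

3 + 1 = 0


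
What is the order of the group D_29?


|D_n| = 2n (n rotations and n reflections)
|D_29| = 2×29 = 58

|D_29| = 58


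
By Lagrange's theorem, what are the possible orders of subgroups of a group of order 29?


Lagrange's theorem: |H| divides |G|
|G| = 29
Divisors of 29: 1, 29

Possible subgroup orders: {1, 29}


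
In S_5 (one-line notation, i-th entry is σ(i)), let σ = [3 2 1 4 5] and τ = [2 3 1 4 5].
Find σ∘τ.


σ∘τ: apply τ first, then σ
1 →τ 2 →σ 2
2 →τ 3 →σ 1
3 →τ 1 →σ 3
4 →τ 4 →σ 4
5 →τ 5 →σ 5

σ∘τ = [2 1 3 4 5]


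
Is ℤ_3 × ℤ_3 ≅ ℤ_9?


Comparing ℤ_3 × ℤ_3 and ℤ_9:
gcd(3,3) = 3 ≠ 1. Max element order in ℤ_3×ℤ_3 is lcm(3,3) = 3 < 9, so it has no element of order 9

No, ℤ_3 × ℤ_3 ≇ ℤ_9


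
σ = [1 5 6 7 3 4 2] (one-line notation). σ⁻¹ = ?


To find σ⁻¹, swap domain and range:
σ(1) = 1 → σ⁻¹(1) = 1
σ(2) = 5 → σ⁻¹(5) = 2
σ(3) = 6 → σ⁻¹(6) = 3
σ(4) = 7 → σ⁻¹(7) = 4
σ(5) = 3 → σ⁻¹(3) = 5
σ(6) = 4 → σ⁻¹(4) = 6
σ(7) = 2 → σ⁻¹(2) = 7

σ⁻¹ = [1 7 5 6 2 3 4]


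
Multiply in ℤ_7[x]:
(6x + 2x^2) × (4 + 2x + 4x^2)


Expand and collect like terms; reduce coefficients mod 7:
x^0: 0·4 = 0 ≡ 0 (mod 7)
x^1: 0·2 + 6·4 = 24 ≡ 3 (mod 7)
x^2: 0·4 + 6·2 + 2·4 = 20 ≡ 6 (mod 7)
x^3: 6·4 + 2·2 = 28 ≡ 0 (mod 7)
x^4: 2·4 = 8 ≡ 1 (mod 7)
Result: 3x + 6x^2 + x^4

f · g = 3x + 6x^2 + x^4


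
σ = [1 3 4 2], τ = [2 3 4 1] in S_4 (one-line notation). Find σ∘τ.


σ∘τ: apply τ first, then σ
1 →τ 2 →σ 3
2 →τ 3 →σ 4
3 →τ 4 →σ 2
4 →τ 1 →σ 1

σ∘τ = [3 4 2 1]


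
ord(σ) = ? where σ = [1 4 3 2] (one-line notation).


Cycle decomposition: (2 4)
Cycle lengths: 2
Order = lcm(2) = 2

ord(σ) = 2


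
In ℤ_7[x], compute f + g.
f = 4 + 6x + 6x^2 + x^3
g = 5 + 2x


Add coefficients mod 7:
x^0: 4 + 5 = 2 (mod 7)
x^1: 6 + 2 = 1 (mod 7)
x^2: 6 + 0 = 6 (mod 7)
x^3: 1 + 0 = 1 (mod 7)
Result: 2 + x + 6x^2 + x^3

f + g = 2 + x + 6x^2 + x^3


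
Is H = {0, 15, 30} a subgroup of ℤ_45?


Subgroup test for H = {0, 15, 30} in (ℤ_45, +):
(1) 0 ∈ H? Yes
(2) Closure: for all a,b ∈ H, (a+b) mod 45 ∈ H? Yes
(3) Inverses: for all a ∈ H, -a mod 45 ∈ H? Yes

Yes, H is a subgroup of ℤ_45


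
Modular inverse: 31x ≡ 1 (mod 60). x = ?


Use the extended Euclidean algorithm to write 1 = 31·s + 60·t; then s mod 60 is the inverse.
Euclidean algorithm:
  31 = 0·60 + 31
  60 = 1·31 + 29
  31 = 1·29 + 2
  29 = 14·2 + 1
  2 = 2·1 + 0
gcd(31,60) = 1
Back-substitution gives: 31·(-29) + 60·(15) = 1
So 31⁻¹ ≡ -29 ≡ 31 (mod 60)
Check: 31 × 31 = 961 ≡ 1 (mod 60) ✓

31⁻¹ ≡ 31 (mod 60)


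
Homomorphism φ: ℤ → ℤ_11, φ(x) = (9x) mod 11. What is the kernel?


Kernel = preimage of identity
ker(φ) = {x ∈ ℤ : 9x ≡ 0 (mod 11)}. gcd(9,11) = 1, so 9x ≡ 0 (mod 11) ⟺ x ≡ 0 (mod 11/1 = 11). Hence ker(φ) = 11ℤ

ker(φ) = 11ℤ


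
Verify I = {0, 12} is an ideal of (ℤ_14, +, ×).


Check ideal conditions for I = {0, 12} in ℤ_14:
(1) I is an additive subgroup? No
(2) For r ∈ ℤ_14 and a ∈ I: r·a ∈ I? No  [counterexample: r=2, a=12, r·a mod 14 = 10 ∉ I]

No, I is not an ideal of ℤ_14


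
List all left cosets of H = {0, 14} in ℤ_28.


H = {0, 14}, |H| = 2
Number of cosets = |G|/|H| = 28/2 = 14
0 + H = {0, 14}
1 + H = {1, 15}
2 + H = {2, 16}
3 + H = {3, 17}
4 + H = {4, 18}
5 + H = {5, 19}
6 + H = {6, 20}
7 + H = {7, 21}
8 + H = {8, 22}
9 + H = {9, 23}
10 + H = {10, 24}
11 + H = {11, 25}
12 + H = {12, 26}
13 + H = {13, 27}

Cosets: 0+H={0,14}; 1+H={1,15}; 2+H={2,16}; 3+H={3,17}; 4+H={4,18}; 5+H={5,19}; 6+H={6,20}; 7+H={7,21}; 8+H={8,22}; 9+H={9,23}; 10+H={10,24}; 11+H={11,25}; 12+H={12,26}; 13+H={13,27}


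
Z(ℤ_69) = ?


Z(G) = {g ∈ G | gx = xg for all x ∈ G}
ℤ_69 is abelian, so Z(G) = G

Z(ℤ_69) = ℤ_69


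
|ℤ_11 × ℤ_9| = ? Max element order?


|ℤ_11 × ℤ_9| = 11 × 9 = 99
Max element order = lcm(11,9) = 99
Cyclic? Yes (gcd=1)

|ℤ_11×ℤ_9| = 99, max element order = 99


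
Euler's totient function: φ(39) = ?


Factor n: 39 = 3 × 13
φ(n) = n · ∏(1 - 1/p) over distinct primes p | n
φ(39) = 39 · (1 - 1/3) · (1 - 1/13) = 24

φ(39) = 24


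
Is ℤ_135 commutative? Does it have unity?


ℤ_135 is a commutative ring with unity 1; 135 = 3×45 is composite, so 3·45 ≡ 0 gives zero divisors (not an integral domain)
Commutative: Yes
Integral domain: No
Has unity: Yes

ℤ_135: Commutative=Yes, Unity=Yes


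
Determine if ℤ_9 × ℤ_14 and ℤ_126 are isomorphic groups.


Comparing ℤ_9 × ℤ_14 and ℤ_126:
gcd(9,14) = 1, so ℤ_9 × ℤ_14 ≅ ℤ_126 (CRT)

Yes, ℤ_9 × ℤ_14 ≅ ℤ_126


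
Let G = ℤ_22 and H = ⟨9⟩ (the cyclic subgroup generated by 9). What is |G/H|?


|⟨9⟩| = n / gcd(9, 22) = 22 / 1 = 22
H is normal (ℤ_22 is abelian).
|G/H| = |G| / |H| = 22 / 22 = 1

|G/H| = 1


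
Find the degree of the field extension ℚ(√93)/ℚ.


√93 has minimal polynomial x² - 93 (irreducible over ℚ since 93 is squarefree)

[ℚ(√93)/ℚ] = 2


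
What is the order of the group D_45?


|D_n| = 2n (n rotations and n reflections)
|D_45| = 2×45 = 90

|D_45| = 90


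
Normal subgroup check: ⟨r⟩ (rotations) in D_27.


H = ⟨r⟩ (rotations) in D_27
The rotation subgroup ⟨r⟩ has index 2 in D_27, so it is normal

Yes, normal subgroup


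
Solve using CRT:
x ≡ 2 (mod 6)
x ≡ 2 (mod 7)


m₁ = 6, m₂ = 7, gcd = 1, so CRT applies. M = m₁·m₂ = 42
Let M₁ = M/m₁ = 7, M₂ = M/m₂ = 6
Find y₁ ≡ M₁⁻¹ (mod m₁): 7⁻¹ ≡ 1 (mod 6)
Find y₂ ≡ M₂⁻¹ (mod m₂): 6⁻¹ ≡ 6 (mod 7)
x = a₁·M₁·y₁ + a₂·M₂·y₂ = 2·7·1 + 2·6·6 = 86
Reduce mod 42: x ≡ 2
Check: 2 mod 6 = 2 ✓, 2 mod 7 = 2 ✓

x ≡ 2 (mod 42)


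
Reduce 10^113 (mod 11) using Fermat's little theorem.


Fermat's little theorem: if p is prime and gcd(a,p)=1, then a^(p-1) ≡ 1 (mod p)
p = 11 is prime, gcd(10,11) = 1
Reduce exponent: 113 mod 10 = 3
So 10^113 ≡ 10^3 (mod 11)
10^3 mod 11 = 10

10^113 ≡ 10 (mod 11)


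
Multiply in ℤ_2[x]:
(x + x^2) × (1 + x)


Expand and collect like terms; reduce coefficients mod 2:
x^0: 0·1 = 0 ≡ 0 (mod 2)
x^1: 0·1 + 1·1 = 1 ≡ 1 (mod 2)
x^2: 1·1 + 1·1 = 2 ≡ 0 (mod 2)
x^3: 1·1 = 1 ≡ 1 (mod 2)
Result: x + x^3

f · g = x + x^3


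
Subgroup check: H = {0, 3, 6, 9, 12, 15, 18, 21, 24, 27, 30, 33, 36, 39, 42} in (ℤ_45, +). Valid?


Subgroup test for H = {0, 3, 6, 9, 12, 15, 18, 21, 24, 27, 30, 33, 36, 39, 42} in (ℤ_45, +):
(1) 0 ∈ H? Yes
(2) Closure: for all a,b ∈ H, (a+b) mod 45 ∈ H? Yes
(3) Inverses: for all a ∈ H, -a mod 45 ∈ H? Yes

Yes, H is a subgroup of ℤ_45


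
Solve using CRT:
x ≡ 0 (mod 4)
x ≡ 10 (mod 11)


m₁ = 4, m₂ = 11, gcd = 1, so CRT applies. M = m₁·m₂ = 44
Let M₁ = M/m₁ = 11, M₂ = M/m₂ = 4
Find y₁ ≡ M₁⁻¹ (mod m₁): 11⁻¹ ≡ 3 (mod 4)
Find y₂ ≡ M₂⁻¹ (mod m₂): 4⁻¹ ≡ 3 (mod 11)
x = a₁·M₁·y₁ + a₂·M₂·y₂ = 0·11·3 + 10·4·3 = 120
Reduce mod 44: x ≡ 32
Check: 32 mod 4 = 0 ✓, 32 mod 11 = 10 ✓

x ≡ 32 (mod 44)


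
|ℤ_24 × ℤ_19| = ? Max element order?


|ℤ_24 × ℤ_19| = 24 × 19 = 456
Max element order = lcm(24,19) = 456
Cyclic? Yes (gcd=1)

|ℤ_24×ℤ_19| = 456, max element order = 456


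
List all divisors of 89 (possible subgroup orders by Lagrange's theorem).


Lagrange's theorem: |H| divides |G|
|G| = 89
Divisors of 89: 1, 89

Possible subgroup orders: {1, 89}


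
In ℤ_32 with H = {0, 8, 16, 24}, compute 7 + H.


7 + H = {7 + h (mod 32) : h ∈ H}
7+0=7, 7+8=15, 7+16=23, 7+24=31

7 + H = {7, 15, 23, 31}


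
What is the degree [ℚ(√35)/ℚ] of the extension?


√35 has minimal polynomial x² - 35 (irreducible over ℚ since 35 is squarefree)

[ℚ(√35)/ℚ] = 2


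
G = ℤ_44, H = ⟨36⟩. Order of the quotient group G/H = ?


|⟨36⟩| = n / gcd(36, 44) = 44 / 4 = 11
H is normal (ℤ_44 is abelian).
|G/H| = |G| / |H| = 44 / 11 = 4

|G/H| = 4


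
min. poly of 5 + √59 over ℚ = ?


Let α = 5 + √59. Then α - 5 = √59, so (α - 5)² = 59, giving α² - 10α - 34 = 0. Degree 2 and α ∉ ℚ, so this is the minimal polynomial.

Minimal polynomial: x² - 10x - 34


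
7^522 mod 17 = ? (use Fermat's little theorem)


Fermat's little theorem: if p is prime and gcd(a,p)=1, then a^(p-1) ≡ 1 (mod p)
p = 17 is prime, gcd(7,17) = 1
Reduce exponent: 522 mod 16 = 10
So 7^522 ≡ 7^10 (mod 17)
7^10 mod 17 = 2

7^522 ≡ 2 (mod 17)


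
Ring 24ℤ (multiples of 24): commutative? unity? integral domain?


24ℤ is a commutative ring under +,× but has no multiplicative identity (1 ∉ 24ℤ); it has no zero divisors, but without unity it is not an integral domain
Commutative: Yes
Integral domain: No
Has unity: No

24ℤ (multiples of 24): Commutative=Yes, Unity=No


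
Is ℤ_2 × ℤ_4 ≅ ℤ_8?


Comparing ℤ_2 × ℤ_4 and ℤ_8:
gcd(2,4) = 2 ≠ 1. Max element order in ℤ_2×ℤ_4 is lcm(2,4) = 4 < 8, so it has no element of order 8

No, ℤ_2 × ℤ_4 ≇ ℤ_8


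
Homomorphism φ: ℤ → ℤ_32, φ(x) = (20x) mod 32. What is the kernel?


Kernel = preimage of identity
ker(φ) = {x ∈ ℤ : 20x ≡ 0 (mod 32)}. gcd(20,32) = 4, so 20x ≡ 0 (mod 32) ⟺ x ≡ 0 (mod 32/4 = 8). Hence ker(φ) = 8ℤ

ker(φ) = 8ℤ


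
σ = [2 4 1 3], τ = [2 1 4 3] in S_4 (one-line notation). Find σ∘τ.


σ∘τ: apply τ first, then σ
1 →τ 2 →σ 4
2 →τ 1 →σ 2
3 →τ 4 →σ 3
4 →τ 3 →σ 1

σ∘τ = [4 2 3 1]


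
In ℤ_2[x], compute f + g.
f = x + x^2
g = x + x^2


Add coefficients mod 2:
x^0: 0 + 0 = 0 (mod 2)
x^1: 1 + 1 = 0 (mod 2)
x^2: 1 + 1 = 0 (mod 2)
Result: 0

f + g = 0


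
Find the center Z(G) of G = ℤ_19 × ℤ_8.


Z(G) = {g ∈ G | gx = xg for all x ∈ G}
Direct product of abelian groups is abelian, so Z(G) = G

Z(ℤ_19 × ℤ_8) = ℤ_19 × ℤ_8


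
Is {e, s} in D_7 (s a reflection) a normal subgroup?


H = {e, s} in D_7 (s a reflection)
r·s·r⁻¹ = sr⁻² ≠ s for n ≥ 3, so {e, s} is not closed under conjugation

No, not a normal subgroup
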